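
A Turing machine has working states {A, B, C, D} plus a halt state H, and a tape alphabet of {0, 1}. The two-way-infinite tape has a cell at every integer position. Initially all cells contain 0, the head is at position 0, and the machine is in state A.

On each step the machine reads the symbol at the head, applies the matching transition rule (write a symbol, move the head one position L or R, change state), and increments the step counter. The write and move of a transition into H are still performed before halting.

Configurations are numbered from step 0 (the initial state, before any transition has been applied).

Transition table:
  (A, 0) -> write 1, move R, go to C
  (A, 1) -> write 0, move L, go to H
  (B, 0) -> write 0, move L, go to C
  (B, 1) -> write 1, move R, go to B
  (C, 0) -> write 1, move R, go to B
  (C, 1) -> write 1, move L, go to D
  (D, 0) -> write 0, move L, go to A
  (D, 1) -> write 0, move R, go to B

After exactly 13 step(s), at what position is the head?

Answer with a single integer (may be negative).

Step 1: in state A at pos 0, read 0 -> (A,0)->write 1,move R,goto C. Now: state=C, head=1, tape[-1..2]=0100 (head:   ^)
Step 2: in state C at pos 1, read 0 -> (C,0)->write 1,move R,goto B. Now: state=B, head=2, tape[-1..3]=01100 (head:    ^)
Step 3: in state B at pos 2, read 0 -> (B,0)->write 0,move L,goto C. Now: state=C, head=1, tape[-1..3]=01100 (head:   ^)
Step 4: in state C at pos 1, read 1 -> (C,1)->write 1,move L,goto D. Now: state=D, head=0, tape[-1..3]=01100 (head:  ^)
Step 5: in state D at pos 0, read 1 -> (D,1)->write 0,move R,goto B. Now: state=B, head=1, tape[-1..3]=00100 (head:   ^)
Step 6: in state B at pos 1, read 1 -> (B,1)->write 1,move R,goto B. Now: state=B, head=2, tape[-1..3]=00100 (head:    ^)
Step 7: in state B at pos 2, read 0 -> (B,0)->write 0,move L,goto C. Now: state=C, head=1, tape[-1..3]=00100 (head:   ^)
Step 8: in state C at pos 1, read 1 -> (C,1)->write 1,move L,goto D. Now: state=D, head=0, tape[-1..3]=00100 (head:  ^)
Step 9: in state D at pos 0, read 0 -> (D,0)->write 0,move L,goto A. Now: state=A, head=-1, tape[-2..3]=000100 (head:  ^)
Step 10: in state A at pos -1, read 0 -> (A,0)->write 1,move R,goto C. Now: state=C, head=0, tape[-2..3]=010100 (head:   ^)
Step 11: in state C at pos 0, read 0 -> (C,0)->write 1,move R,goto B. Now: state=B, head=1, tape[-2..3]=011100 (head:    ^)
Step 12: in state B at pos 1, read 1 -> (B,1)->write 1,move R,goto B. Now: state=B, head=2, tape[-2..3]=011100 (head:     ^)
Step 13: in state B at pos 2, read 0 -> (B,0)->write 0,move L,goto C. Now: state=C, head=1, tape[-2..3]=011100 (head:    ^)

Answer: 1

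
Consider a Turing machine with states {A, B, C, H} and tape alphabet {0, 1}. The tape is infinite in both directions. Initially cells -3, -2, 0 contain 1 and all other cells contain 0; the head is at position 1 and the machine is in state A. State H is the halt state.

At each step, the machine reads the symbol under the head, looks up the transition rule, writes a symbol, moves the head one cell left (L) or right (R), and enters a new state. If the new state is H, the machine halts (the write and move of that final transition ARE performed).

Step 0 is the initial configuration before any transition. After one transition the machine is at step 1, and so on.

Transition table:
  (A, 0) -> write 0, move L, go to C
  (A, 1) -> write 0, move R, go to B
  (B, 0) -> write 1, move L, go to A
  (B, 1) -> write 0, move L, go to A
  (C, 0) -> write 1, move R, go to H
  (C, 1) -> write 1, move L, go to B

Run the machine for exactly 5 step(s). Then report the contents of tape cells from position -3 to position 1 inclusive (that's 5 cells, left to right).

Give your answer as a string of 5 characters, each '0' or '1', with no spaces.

Answer: 10010

Derivation:
Step 1: in state A at pos 1, read 0 -> (A,0)->write 0,move L,goto C. Now: state=C, head=0, tape[-4..2]=0110100 (head:     ^)
Step 2: in state C at pos 0, read 1 -> (C,1)->write 1,move L,goto B. Now: state=B, head=-1, tape[-4..2]=0110100 (head:    ^)
Step 3: in state B at pos -1, read 0 -> (B,0)->write 1,move L,goto A. Now: state=A, head=-2, tape[-4..2]=0111100 (head:   ^)
Step 4: in state A at pos -2, read 1 -> (A,1)->write 0,move R,goto B. Now: state=B, head=-1, tape[-4..2]=0101100 (head:    ^)
Step 5: in state B at pos -1, read 1 -> (B,1)->write 0,move L,goto A. Now: state=A, head=-2, tape[-4..2]=0100100 (head:   ^)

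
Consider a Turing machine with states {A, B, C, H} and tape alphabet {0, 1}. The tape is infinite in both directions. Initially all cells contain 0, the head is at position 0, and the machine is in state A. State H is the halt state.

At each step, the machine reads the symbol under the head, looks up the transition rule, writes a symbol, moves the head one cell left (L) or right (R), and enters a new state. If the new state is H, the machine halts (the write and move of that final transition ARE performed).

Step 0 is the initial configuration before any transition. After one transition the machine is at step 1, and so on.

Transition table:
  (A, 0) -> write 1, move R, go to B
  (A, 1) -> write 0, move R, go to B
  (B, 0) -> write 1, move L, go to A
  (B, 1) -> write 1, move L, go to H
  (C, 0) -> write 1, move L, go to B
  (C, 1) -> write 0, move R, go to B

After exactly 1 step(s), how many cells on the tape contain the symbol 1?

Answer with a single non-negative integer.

Step 1: in state A at pos 0, read 0 -> (A,0)->write 1,move R,goto B. Now: state=B, head=1, tape[-1..2]=0100 (head:   ^)
Cells containing 1 after step 1: {0} -> 1 cell(s)

Answer: 1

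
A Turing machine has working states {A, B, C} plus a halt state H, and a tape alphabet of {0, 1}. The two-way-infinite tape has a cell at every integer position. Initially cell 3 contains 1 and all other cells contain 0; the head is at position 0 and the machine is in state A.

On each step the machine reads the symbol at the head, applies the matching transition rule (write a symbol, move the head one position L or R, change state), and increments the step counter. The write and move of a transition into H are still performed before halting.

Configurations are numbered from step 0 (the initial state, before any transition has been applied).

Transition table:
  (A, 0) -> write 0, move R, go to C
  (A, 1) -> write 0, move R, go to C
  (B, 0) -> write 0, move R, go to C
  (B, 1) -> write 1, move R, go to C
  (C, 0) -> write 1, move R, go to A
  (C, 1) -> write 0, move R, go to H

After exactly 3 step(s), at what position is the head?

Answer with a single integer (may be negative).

Step 1: in state A at pos 0, read 0 -> (A,0)->write 0,move R,goto C. Now: state=C, head=1, tape[-1..4]=000010 (head:   ^)
Step 2: in state C at pos 1, read 0 -> (C,0)->write 1,move R,goto A. Now: state=A, head=2, tape[-1..4]=001010 (head:    ^)
Step 3: in state A at pos 2, read 0 -> (A,0)->write 0,move R,goto C. Now: state=C, head=3, tape[-1..4]=001010 (head:     ^)

Answer: 3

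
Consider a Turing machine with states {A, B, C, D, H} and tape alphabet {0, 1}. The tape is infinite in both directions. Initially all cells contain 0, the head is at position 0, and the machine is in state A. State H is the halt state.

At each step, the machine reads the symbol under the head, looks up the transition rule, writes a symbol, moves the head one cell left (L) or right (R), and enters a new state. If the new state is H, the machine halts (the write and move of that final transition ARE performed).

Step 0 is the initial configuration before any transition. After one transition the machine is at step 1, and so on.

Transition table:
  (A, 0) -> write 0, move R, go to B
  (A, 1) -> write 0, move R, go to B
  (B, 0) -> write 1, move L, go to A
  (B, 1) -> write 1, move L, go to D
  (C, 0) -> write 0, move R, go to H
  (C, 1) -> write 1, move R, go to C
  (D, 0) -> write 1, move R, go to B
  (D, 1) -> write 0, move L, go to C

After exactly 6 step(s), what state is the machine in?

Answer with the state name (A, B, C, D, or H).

Step 1: in state A at pos 0, read 0 -> (A,0)->write 0,move R,goto B. Now: state=B, head=1, tape[-1..2]=0000 (head:   ^)
Step 2: in state B at pos 1, read 0 -> (B,0)->write 1,move L,goto A. Now: state=A, head=0, tape[-1..2]=0010 (head:  ^)
Step 3: in state A at pos 0, read 0 -> (A,0)->write 0,move R,goto B. Now: state=B, head=1, tape[-1..2]=0010 (head:   ^)
Step 4: in state B at pos 1, read 1 -> (B,1)->write 1,move L,goto D. Now: state=D, head=0, tape[-1..2]=0010 (head:  ^)
Step 5: in state D at pos 0, read 0 -> (D,0)->write 1,move R,goto B. Now: state=B, head=1, tape[-1..2]=0110 (head:   ^)
Step 6: in state B at pos 1, read 1 -> (B,1)->write 1,move L,goto D. Now: state=D, head=0, tape[-1..2]=0110 (head:  ^)

Answer: D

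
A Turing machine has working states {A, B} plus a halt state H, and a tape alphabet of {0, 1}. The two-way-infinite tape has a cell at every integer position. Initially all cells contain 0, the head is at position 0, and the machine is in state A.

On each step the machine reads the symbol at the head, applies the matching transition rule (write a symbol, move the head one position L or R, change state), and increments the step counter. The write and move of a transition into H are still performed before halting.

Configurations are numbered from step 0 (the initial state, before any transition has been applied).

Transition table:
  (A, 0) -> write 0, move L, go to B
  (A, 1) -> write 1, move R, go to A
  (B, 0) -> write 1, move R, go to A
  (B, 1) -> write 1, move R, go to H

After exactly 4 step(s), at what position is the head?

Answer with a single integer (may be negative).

Step 1: in state A at pos 0, read 0 -> (A,0)->write 0,move L,goto B. Now: state=B, head=-1, tape[-2..1]=0000 (head:  ^)
Step 2: in state B at pos -1, read 0 -> (B,0)->write 1,move R,goto A. Now: state=A, head=0, tape[-2..1]=0100 (head:   ^)
Step 3: in state A at pos 0, read 0 -> (A,0)->write 0,move L,goto B. Now: state=B, head=-1, tape[-2..1]=0100 (head:  ^)
Step 4: in state B at pos -1, read 1 -> (B,1)->write 1,move R,goto H. Now: state=H, head=0, tape[-2..1]=0100 (head:   ^)

Answer: 0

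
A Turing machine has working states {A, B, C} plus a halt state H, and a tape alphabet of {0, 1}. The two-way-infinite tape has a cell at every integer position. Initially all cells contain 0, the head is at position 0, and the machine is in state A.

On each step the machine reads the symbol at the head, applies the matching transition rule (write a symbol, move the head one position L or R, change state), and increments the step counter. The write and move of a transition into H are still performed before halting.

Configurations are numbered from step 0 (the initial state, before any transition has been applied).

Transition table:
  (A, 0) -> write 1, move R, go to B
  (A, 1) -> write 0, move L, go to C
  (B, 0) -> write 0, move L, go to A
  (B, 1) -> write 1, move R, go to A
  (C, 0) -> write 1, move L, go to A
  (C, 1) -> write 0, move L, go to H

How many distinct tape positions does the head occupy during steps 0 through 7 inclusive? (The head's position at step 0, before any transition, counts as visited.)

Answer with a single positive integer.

Answer: 4

Derivation:
Step 1: in state A at pos 0, read 0 -> (A,0)->write 1,move R,goto B. Now: state=B, head=1, tape[-1..2]=0100 (head:   ^)
Step 2: in state B at pos 1, read 0 -> (B,0)->write 0,move L,goto A. Now: state=A, head=0, tape[-1..2]=0100 (head:  ^)
Step 3: in state A at pos 0, read 1 -> (A,1)->write 0,move L,goto C. Now: state=C, head=-1, tape[-2..2]=00000 (head:  ^)
Step 4: in state C at pos -1, read 0 -> (C,0)->write 1,move L,goto A. Now: state=A, head=-2, tape[-3..2]=001000 (head:  ^)
Step 5: in state A at pos -2, read 0 -> (A,0)->write 1,move R,goto B. Now: state=B, head=-1, tape[-3..2]=011000 (head:   ^)
Step 6: in state B at pos -1, read 1 -> (B,1)->write 1,move R,goto A. Now: state=A, head=0, tape[-3..2]=011000 (head:    ^)
Step 7: in state A at pos 0, read 0 -> (A,0)->write 1,move R,goto B. Now: state=B, head=1, tape[-3..2]=011100 (head:     ^)
Head positions at steps 0..7: starting at 0, distinct positions visited = {-2, -1, 0, 1} -> 4 position(s)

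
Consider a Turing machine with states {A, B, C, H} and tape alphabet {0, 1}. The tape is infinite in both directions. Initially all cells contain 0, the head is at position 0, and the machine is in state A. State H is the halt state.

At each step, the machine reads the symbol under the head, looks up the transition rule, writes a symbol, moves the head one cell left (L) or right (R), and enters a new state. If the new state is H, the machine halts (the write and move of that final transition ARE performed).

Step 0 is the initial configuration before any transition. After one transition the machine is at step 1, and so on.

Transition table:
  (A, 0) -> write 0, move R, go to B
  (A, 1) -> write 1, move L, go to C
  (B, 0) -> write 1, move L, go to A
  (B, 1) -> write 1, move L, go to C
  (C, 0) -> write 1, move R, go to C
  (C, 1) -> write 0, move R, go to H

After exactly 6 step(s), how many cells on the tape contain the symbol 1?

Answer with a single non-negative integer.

Answer: 1

Derivation:
Step 1: in state A at pos 0, read 0 -> (A,0)->write 0,move R,goto B. Now: state=B, head=1, tape[-1..2]=0000 (head:   ^)
Step 2: in state B at pos 1, read 0 -> (B,0)->write 1,move L,goto A. Now: state=A, head=0, tape[-1..2]=0010 (head:  ^)
Step 3: in state A at pos 0, read 0 -> (A,0)->write 0,move R,goto B. Now: state=B, head=1, tape[-1..2]=0010 (head:   ^)
Step 4: in state B at pos 1, read 1 -> (B,1)->write 1,move L,goto C. Now: state=C, head=0, tape[-1..2]=0010 (head:  ^)
Step 5: in state C at pos 0, read 0 -> (C,0)->write 1,move R,goto C. Now: state=C, head=1, tape[-1..2]=0110 (head:   ^)
Step 6: in state C at pos 1, read 1 -> (C,1)->write 0,move R,goto H. Now: state=H, head=2, tape[-1..3]=01000 (head:    ^)
Cells containing 1 after step 6: {0} -> 1 cell(s)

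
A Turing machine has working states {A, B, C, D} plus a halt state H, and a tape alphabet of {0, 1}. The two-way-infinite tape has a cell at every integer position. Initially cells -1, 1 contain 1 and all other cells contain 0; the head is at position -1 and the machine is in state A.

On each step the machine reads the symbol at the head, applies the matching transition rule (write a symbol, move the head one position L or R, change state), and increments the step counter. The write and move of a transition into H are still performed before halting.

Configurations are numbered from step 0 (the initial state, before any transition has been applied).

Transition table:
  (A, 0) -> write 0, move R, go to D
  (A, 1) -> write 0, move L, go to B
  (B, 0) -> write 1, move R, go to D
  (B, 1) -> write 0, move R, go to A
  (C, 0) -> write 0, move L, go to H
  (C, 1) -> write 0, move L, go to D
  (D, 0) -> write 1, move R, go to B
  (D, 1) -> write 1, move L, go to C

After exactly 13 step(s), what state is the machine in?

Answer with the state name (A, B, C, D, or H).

Step 1: in state A at pos -1, read 1 -> (A,1)->write 0,move L,goto B. Now: state=B, head=-2, tape[-3..2]=000010 (head:  ^)
Step 2: in state B at pos -2, read 0 -> (B,0)->write 1,move R,goto D. Now: state=D, head=-1, tape[-3..2]=010010 (head:   ^)
Step 3: in state D at pos -1, read 0 -> (D,0)->write 1,move R,goto B. Now: state=B, head=0, tape[-3..2]=011010 (head:    ^)
Step 4: in state B at pos 0, read 0 -> (B,0)->write 1,move R,goto D. Now: state=D, head=1, tape[-3..2]=011110 (head:     ^)
Step 5: in state D at pos 1, read 1 -> (D,1)->write 1,move L,goto C. Now: state=C, head=0, tape[-3..2]=011110 (head:    ^)
Step 6: in state C at pos 0, read 1 -> (C,1)->write 0,move L,goto D. Now: state=D, head=-1, tape[-3..2]=011010 (head:   ^)
Step 7: in state D at pos -1, read 1 -> (D,1)->write 1,move L,goto C. Now: state=C, head=-2, tape[-3..2]=011010 (head:  ^)
Step 8: in state C at pos -2, read 1 -> (C,1)->write 0,move L,goto D. Now: state=D, head=-3, tape[-4..2]=0001010 (head:  ^)
Step 9: in state D at pos -3, read 0 -> (D,0)->write 1,move R,goto B. Now: state=B, head=-2, tape[-4..2]=0101010 (head:   ^)
Step 10: in state B at pos -2, read 0 -> (B,0)->write 1,move R,goto D. Now: state=D, head=-1, tape[-4..2]=0111010 (head:    ^)
Step 11: in state D at pos -1, read 1 -> (D,1)->write 1,move L,goto C. Now: state=C, head=-2, tape[-4..2]=0111010 (head:   ^)
Step 12: in state C at pos -2, read 1 -> (C,1)->write 0,move L,goto D. Now: state=D, head=-3, tape[-4..2]=0101010 (head:  ^)
Step 13: in state D at pos -3, read 1 -> (D,1)->write 1,move L,goto C. Now: state=C, head=-4, tape[-5..2]=00101010 (head:  ^)

Answer: C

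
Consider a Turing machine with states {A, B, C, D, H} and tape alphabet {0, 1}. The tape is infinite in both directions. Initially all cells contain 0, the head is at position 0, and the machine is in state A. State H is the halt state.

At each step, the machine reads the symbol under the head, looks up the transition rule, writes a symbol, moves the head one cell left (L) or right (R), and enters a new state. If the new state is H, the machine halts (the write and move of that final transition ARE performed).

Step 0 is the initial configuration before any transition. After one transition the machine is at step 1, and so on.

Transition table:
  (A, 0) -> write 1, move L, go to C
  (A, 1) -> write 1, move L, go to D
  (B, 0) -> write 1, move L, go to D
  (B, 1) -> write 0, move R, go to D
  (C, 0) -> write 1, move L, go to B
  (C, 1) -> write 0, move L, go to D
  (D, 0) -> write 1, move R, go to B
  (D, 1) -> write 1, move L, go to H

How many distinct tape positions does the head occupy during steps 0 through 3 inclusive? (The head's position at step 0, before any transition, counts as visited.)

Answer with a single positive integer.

Answer: 4

Derivation:
Step 1: in state A at pos 0, read 0 -> (A,0)->write 1,move L,goto C. Now: state=C, head=-1, tape[-2..1]=0010 (head:  ^)
Step 2: in state C at pos -1, read 0 -> (C,0)->write 1,move L,goto B. Now: state=B, head=-2, tape[-3..1]=00110 (head:  ^)
Step 3: in state B at pos -2, read 0 -> (B,0)->write 1,move L,goto D. Now: state=D, head=-3, tape[-4..1]=001110 (head:  ^)
Head positions at steps 0..3: starting at 0, distinct positions visited = {-3, -2, -1, 0} -> 4 position(s)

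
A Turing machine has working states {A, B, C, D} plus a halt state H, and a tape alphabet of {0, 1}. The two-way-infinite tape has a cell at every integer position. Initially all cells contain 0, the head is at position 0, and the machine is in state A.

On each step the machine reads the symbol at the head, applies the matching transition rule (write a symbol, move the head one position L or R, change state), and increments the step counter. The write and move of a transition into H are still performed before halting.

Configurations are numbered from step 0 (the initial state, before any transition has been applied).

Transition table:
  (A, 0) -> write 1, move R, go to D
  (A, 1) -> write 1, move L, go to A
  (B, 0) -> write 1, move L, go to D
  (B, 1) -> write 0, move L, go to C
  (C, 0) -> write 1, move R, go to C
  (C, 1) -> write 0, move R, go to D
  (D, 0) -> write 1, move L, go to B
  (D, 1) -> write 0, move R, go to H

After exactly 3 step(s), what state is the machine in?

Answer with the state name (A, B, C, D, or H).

Answer: C

Derivation:
Step 1: in state A at pos 0, read 0 -> (A,0)->write 1,move R,goto D. Now: state=D, head=1, tape[-1..2]=0100 (head:   ^)
Step 2: in state D at pos 1, read 0 -> (D,0)->write 1,move L,goto B. Now: state=B, head=0, tape[-1..2]=0110 (head:  ^)
Step 3: in state B at pos 0, read 1 -> (B,1)->write 0,move L,goto C. Now: state=C, head=-1, tape[-2..2]=00010 (head:  ^)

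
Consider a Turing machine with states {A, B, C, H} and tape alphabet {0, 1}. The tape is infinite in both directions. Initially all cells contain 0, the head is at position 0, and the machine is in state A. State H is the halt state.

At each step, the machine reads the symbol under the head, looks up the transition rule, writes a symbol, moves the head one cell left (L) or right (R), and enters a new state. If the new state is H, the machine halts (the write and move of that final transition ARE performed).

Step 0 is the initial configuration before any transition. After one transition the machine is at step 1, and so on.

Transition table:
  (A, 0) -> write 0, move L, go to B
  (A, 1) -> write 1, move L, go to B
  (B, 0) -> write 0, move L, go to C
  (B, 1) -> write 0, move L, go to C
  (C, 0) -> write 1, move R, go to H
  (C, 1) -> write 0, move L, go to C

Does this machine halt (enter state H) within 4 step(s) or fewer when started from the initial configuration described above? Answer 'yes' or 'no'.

Answer: yes

Derivation:
Step 1: in state A at pos 0, read 0 -> (A,0)->write 0,move L,goto B. Now: state=B, head=-1, tape[-2..1]=0000 (head:  ^)
Step 2: in state B at pos -1, read 0 -> (B,0)->write 0,move L,goto C. Now: state=C, head=-2, tape[-3..1]=00000 (head:  ^)
Step 3: in state C at pos -2, read 0 -> (C,0)->write 1,move R,goto H. Now: state=H, head=-1, tape[-3..1]=01000 (head:   ^)
State H reached at step 3; 3 <= 4 -> yes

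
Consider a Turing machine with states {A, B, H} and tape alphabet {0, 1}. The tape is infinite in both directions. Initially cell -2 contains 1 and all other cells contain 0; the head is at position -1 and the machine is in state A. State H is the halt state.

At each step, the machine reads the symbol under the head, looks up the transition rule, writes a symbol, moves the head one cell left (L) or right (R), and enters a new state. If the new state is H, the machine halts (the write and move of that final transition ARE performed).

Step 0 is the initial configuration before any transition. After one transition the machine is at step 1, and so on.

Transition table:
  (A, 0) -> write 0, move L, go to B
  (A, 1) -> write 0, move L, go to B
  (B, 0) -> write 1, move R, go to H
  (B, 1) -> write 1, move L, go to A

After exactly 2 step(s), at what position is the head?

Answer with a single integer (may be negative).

Step 1: in state A at pos -1, read 0 -> (A,0)->write 0,move L,goto B. Now: state=B, head=-2, tape[-3..0]=0100 (head:  ^)
Step 2: in state B at pos -2, read 1 -> (B,1)->write 1,move L,goto A. Now: state=A, head=-3, tape[-4..0]=00100 (head:  ^)

Answer: -3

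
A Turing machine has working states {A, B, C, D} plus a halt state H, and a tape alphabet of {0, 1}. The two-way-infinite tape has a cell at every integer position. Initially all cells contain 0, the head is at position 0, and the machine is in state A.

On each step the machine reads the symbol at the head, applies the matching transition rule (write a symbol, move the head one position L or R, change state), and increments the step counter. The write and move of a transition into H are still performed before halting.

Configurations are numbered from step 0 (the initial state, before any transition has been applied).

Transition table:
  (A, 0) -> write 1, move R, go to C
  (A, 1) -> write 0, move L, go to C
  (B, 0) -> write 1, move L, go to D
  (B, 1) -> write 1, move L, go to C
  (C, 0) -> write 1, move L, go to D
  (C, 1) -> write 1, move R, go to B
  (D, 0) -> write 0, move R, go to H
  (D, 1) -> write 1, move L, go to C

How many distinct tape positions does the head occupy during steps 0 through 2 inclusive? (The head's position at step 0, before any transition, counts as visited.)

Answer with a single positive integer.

Answer: 2

Derivation:
Step 1: in state A at pos 0, read 0 -> (A,0)->write 1,move R,goto C. Now: state=C, head=1, tape[-1..2]=0100 (head:   ^)
Step 2: in state C at pos 1, read 0 -> (C,0)->write 1,move L,goto D. Now: state=D, head=0, tape[-1..2]=0110 (head:  ^)
Head positions at steps 0..2: starting at 0, distinct positions visited = {0, 1} -> 2 position(s)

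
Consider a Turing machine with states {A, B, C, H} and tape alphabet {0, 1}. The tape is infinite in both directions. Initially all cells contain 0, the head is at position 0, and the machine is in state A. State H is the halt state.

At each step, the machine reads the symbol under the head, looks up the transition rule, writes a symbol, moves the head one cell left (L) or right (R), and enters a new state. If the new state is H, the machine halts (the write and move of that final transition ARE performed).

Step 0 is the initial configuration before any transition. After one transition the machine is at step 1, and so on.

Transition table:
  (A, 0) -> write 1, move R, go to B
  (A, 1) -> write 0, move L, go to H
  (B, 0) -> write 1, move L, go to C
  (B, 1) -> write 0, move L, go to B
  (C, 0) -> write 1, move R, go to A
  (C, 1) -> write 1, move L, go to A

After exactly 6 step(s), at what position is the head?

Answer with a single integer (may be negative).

Answer: -2

Derivation:
Step 1: in state A at pos 0, read 0 -> (A,0)->write 1,move R,goto B. Now: state=B, head=1, tape[-1..2]=0100 (head:   ^)
Step 2: in state B at pos 1, read 0 -> (B,0)->write 1,move L,goto C. Now: state=C, head=0, tape[-1..2]=0110 (head:  ^)
Step 3: in state C at pos 0, read 1 -> (C,1)->write 1,move L,goto A. Now: state=A, head=-1, tape[-2..2]=00110 (head:  ^)
Step 4: in state A at pos -1, read 0 -> (A,0)->write 1,move R,goto B. Now: state=B, head=0, tape[-2..2]=01110 (head:   ^)
Step 5: in state B at pos 0, read 1 -> (B,1)->write 0,move L,goto B. Now: state=B, head=-1, tape[-2..2]=01010 (head:  ^)
Step 6: in state B at pos -1, read 1 -> (B,1)->write 0,move L,goto B. Now: state=B, head=-2, tape[-3..2]=000010 (head:  ^)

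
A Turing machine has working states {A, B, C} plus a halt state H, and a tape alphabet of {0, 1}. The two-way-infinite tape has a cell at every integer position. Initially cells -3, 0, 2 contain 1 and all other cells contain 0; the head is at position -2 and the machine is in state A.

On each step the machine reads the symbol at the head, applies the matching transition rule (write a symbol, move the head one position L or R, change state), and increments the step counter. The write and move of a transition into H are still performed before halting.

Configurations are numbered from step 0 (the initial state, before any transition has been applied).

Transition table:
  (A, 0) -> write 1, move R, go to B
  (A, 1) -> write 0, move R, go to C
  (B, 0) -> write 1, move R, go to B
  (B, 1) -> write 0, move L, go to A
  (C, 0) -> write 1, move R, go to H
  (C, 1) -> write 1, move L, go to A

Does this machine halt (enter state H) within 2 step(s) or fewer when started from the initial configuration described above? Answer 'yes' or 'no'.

Step 1: in state A at pos -2, read 0 -> (A,0)->write 1,move R,goto B. Now: state=B, head=-1, tape[-4..3]=01101010 (head:    ^)
Step 2: in state B at pos -1, read 0 -> (B,0)->write 1,move R,goto B. Now: state=B, head=0, tape[-4..3]=01111010 (head:     ^)
After 2 step(s): state = B (not H) -> not halted within 2 -> no

Answer: no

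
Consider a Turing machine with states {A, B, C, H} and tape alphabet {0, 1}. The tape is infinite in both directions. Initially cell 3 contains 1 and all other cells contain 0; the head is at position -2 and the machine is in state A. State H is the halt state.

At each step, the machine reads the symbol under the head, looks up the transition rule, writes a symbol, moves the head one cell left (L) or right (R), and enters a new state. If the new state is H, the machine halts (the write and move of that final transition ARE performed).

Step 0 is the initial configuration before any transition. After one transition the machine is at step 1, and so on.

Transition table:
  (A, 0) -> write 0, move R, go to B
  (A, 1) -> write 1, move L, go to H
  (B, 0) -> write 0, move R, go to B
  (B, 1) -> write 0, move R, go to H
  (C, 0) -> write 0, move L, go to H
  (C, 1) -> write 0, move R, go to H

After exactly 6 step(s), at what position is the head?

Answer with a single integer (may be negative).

Step 1: in state A at pos -2, read 0 -> (A,0)->write 0,move R,goto B. Now: state=B, head=-1, tape[-3..4]=00000010 (head:   ^)
Step 2: in state B at pos -1, read 0 -> (B,0)->write 0,move R,goto B. Now: state=B, head=0, tape[-3..4]=00000010 (head:    ^)
Step 3: in state B at pos 0, read 0 -> (B,0)->write 0,move R,goto B. Now: state=B, head=1, tape[-3..4]=00000010 (head:     ^)
Step 4: in state B at pos 1, read 0 -> (B,0)->write 0,move R,goto B. Now: state=B, head=2, tape[-3..4]=00000010 (head:      ^)
Step 5: in state B at pos 2, read 0 -> (B,0)->write 0,move R,goto B. Now: state=B, head=3, tape[-3..4]=00000010 (head:       ^)
Step 6: in state B at pos 3, read 1 -> (B,1)->write 0,move R,goto H. Now: state=H, head=4, tape[-3..5]=000000000 (head:        ^)

Answer: 4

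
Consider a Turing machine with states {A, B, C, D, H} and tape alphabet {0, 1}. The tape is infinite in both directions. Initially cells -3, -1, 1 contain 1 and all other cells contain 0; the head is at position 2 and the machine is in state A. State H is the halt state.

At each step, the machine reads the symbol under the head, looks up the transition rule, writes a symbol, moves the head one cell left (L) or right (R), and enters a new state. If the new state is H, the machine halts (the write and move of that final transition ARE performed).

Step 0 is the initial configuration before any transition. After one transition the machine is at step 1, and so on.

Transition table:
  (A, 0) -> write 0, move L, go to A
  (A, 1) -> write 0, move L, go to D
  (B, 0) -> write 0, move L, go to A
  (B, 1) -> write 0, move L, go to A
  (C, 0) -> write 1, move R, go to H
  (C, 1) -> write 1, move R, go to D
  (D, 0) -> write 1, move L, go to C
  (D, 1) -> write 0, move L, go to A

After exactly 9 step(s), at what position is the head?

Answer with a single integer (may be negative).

Step 1: in state A at pos 2, read 0 -> (A,0)->write 0,move L,goto A. Now: state=A, head=1, tape[-4..3]=01010100 (head:      ^)
Step 2: in state A at pos 1, read 1 -> (A,1)->write 0,move L,goto D. Now: state=D, head=0, tape[-4..3]=01010000 (head:     ^)
Step 3: in state D at pos 0, read 0 -> (D,0)->write 1,move L,goto C. Now: state=C, head=-1, tape[-4..3]=01011000 (head:    ^)
Step 4: in state C at pos -1, read 1 -> (C,1)->write 1,move R,goto D. Now: state=D, head=0, tape[-4..3]=01011000 (head:     ^)
Step 5: in state D at pos 0, read 1 -> (D,1)->write 0,move L,goto A. Now: state=A, head=-1, tape[-4..3]=01010000 (head:    ^)
Step 6: in state A at pos -1, read 1 -> (A,1)->write 0,move L,goto D. Now: state=D, head=-2, tape[-4..3]=01000000 (head:   ^)
Step 7: in state D at pos -2, read 0 -> (D,0)->write 1,move L,goto C. Now: state=C, head=-3, tape[-4..3]=01100000 (head:  ^)
Step 8: in state C at pos -3, read 1 -> (C,1)->write 1,move R,goto D. Now: state=D, head=-2, tape[-4..3]=01100000 (head:   ^)
Step 9: in state D at pos -2, read 1 -> (D,1)->write 0,move L,goto A. Now: state=A, head=-3, tape[-4..3]=01000000 (head:  ^)

Answer: -3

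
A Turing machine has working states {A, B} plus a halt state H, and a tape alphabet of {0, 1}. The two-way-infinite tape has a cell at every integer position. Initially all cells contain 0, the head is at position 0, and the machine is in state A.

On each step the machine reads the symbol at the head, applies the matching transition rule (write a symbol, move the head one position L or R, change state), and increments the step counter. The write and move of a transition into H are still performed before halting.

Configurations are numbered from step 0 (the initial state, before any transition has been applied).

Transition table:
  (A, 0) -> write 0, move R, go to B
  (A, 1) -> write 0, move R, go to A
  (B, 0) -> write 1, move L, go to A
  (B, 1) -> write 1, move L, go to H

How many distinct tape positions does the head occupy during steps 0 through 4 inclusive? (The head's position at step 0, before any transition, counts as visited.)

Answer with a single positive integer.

Answer: 2

Derivation:
Step 1: in state A at pos 0, read 0 -> (A,0)->write 0,move R,goto B. Now: state=B, head=1, tape[-1..2]=0000 (head:   ^)
Step 2: in state B at pos 1, read 0 -> (B,0)->write 1,move L,goto A. Now: state=A, head=0, tape[-1..2]=0010 (head:  ^)
Step 3: in state A at pos 0, read 0 -> (A,0)->write 0,move R,goto B. Now: state=B, head=1, tape[-1..2]=0010 (head:   ^)
Step 4: in state B at pos 1, read 1 -> (B,1)->write 1,move L,goto H. Now: state=H, head=0, tape[-1..2]=0010 (head:  ^)
Head positions at steps 0..4: starting at 0, distinct positions visited = {0, 1} -> 2 position(s)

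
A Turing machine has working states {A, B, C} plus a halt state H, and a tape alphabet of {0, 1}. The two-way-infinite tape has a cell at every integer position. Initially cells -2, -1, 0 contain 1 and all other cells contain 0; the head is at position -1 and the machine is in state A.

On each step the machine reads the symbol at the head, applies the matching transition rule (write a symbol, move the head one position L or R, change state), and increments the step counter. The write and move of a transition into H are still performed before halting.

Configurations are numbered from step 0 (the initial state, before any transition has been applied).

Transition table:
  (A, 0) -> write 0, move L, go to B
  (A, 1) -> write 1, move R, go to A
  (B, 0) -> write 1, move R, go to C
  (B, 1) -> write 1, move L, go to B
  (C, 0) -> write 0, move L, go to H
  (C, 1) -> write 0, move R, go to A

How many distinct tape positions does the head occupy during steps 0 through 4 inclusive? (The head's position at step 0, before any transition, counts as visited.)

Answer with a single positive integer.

Answer: 3

Derivation:
Step 1: in state A at pos -1, read 1 -> (A,1)->write 1,move R,goto A. Now: state=A, head=0, tape[-3..1]=01110 (head:    ^)
Step 2: in state A at pos 0, read 1 -> (A,1)->write 1,move R,goto A. Now: state=A, head=1, tape[-3..2]=011100 (head:     ^)
Step 3: in state A at pos 1, read 0 -> (A,0)->write 0,move L,goto B. Now: state=B, head=0, tape[-3..2]=011100 (head:    ^)
Step 4: in state B at pos 0, read 1 -> (B,1)->write 1,move L,goto B. Now: state=B, head=-1, tape[-3..2]=011100 (head:   ^)
Head positions at steps 0..4: starting at -1, distinct positions visited = {-1, 0, 1} -> 3 position(s)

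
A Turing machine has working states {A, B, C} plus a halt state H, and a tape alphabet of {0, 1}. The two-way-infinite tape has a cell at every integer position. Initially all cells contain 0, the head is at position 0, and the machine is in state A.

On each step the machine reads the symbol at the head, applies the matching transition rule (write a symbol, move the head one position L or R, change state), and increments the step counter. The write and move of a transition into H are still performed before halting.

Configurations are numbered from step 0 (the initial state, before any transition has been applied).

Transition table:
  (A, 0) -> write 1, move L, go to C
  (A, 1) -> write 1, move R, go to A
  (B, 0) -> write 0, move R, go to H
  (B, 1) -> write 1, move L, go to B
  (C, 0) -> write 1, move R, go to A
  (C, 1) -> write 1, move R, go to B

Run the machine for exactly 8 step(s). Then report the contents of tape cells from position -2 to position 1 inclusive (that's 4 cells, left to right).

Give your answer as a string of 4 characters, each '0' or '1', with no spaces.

Answer: 0111

Derivation:
Step 1: in state A at pos 0, read 0 -> (A,0)->write 1,move L,goto C. Now: state=C, head=-1, tape[-2..1]=0010 (head:  ^)
Step 2: in state C at pos -1, read 0 -> (C,0)->write 1,move R,goto A. Now: state=A, head=0, tape[-2..1]=0110 (head:   ^)
Step 3: in state A at pos 0, read 1 -> (A,1)->write 1,move R,goto A. Now: state=A, head=1, tape[-2..2]=01100 (head:    ^)
Step 4: in state A at pos 1, read 0 -> (A,0)->write 1,move L,goto C. Now: state=C, head=0, tape[-2..2]=01110 (head:   ^)
Step 5: in state C at pos 0, read 1 -> (C,1)->write 1,move R,goto B. Now: state=B, head=1, tape[-2..2]=01110 (head:    ^)
Step 6: in state B at pos 1, read 1 -> (B,1)->write 1,move L,goto B. Now: state=B, head=0, tape[-2..2]=01110 (head:   ^)
Step 7: in state B at pos 0, read 1 -> (B,1)->write 1,move L,goto B. Now: state=B, head=-1, tape[-2..2]=01110 (head:  ^)
Step 8: in state B at pos -1, read 1 -> (B,1)->write 1,move L,goto B. Now: state=B, head=-2, tape[-3..2]=001110 (head:  ^)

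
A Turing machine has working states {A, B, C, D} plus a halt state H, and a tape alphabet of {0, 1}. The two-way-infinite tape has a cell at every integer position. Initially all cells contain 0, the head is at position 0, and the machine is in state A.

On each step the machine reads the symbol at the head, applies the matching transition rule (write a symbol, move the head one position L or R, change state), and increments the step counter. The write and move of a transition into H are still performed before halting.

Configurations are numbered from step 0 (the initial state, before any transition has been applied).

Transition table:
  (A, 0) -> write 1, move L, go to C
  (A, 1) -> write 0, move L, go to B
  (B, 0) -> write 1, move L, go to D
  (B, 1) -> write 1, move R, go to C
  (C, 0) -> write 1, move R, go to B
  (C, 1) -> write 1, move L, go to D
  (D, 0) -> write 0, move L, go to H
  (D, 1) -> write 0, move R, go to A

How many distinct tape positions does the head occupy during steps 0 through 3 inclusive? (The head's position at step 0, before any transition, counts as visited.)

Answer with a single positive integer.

Step 1: in state A at pos 0, read 0 -> (A,0)->write 1,move L,goto C. Now: state=C, head=-1, tape[-2..1]=0010 (head:  ^)
Step 2: in state C at pos -1, read 0 -> (C,0)->write 1,move R,goto B. Now: state=B, head=0, tape[-2..1]=0110 (head:   ^)
Step 3: in state B at pos 0, read 1 -> (B,1)->write 1,move R,goto C. Now: state=C, head=1, tape[-2..2]=01100 (head:    ^)
Head positions at steps 0..3: starting at 0, distinct positions visited = {-1, 0, 1} -> 3 position(s)

Answer: 3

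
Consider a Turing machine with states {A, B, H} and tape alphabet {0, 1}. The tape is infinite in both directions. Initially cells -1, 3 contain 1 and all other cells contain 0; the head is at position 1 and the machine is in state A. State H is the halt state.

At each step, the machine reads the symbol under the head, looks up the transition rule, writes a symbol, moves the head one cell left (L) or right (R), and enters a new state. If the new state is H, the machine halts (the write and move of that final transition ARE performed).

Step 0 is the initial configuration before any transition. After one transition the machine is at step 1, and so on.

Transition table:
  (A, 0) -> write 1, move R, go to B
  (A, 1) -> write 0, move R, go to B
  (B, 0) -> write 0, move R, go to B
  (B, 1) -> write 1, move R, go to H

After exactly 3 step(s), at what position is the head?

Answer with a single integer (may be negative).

Step 1: in state A at pos 1, read 0 -> (A,0)->write 1,move R,goto B. Now: state=B, head=2, tape[-2..4]=0101010 (head:     ^)
Step 2: in state B at pos 2, read 0 -> (B,0)->write 0,move R,goto B. Now: state=B, head=3, tape[-2..4]=0101010 (head:      ^)
Step 3: in state B at pos 3, read 1 -> (B,1)->write 1,move R,goto H. Now: state=H, head=4, tape[-2..5]=01010100 (head:       ^)

Answer: 4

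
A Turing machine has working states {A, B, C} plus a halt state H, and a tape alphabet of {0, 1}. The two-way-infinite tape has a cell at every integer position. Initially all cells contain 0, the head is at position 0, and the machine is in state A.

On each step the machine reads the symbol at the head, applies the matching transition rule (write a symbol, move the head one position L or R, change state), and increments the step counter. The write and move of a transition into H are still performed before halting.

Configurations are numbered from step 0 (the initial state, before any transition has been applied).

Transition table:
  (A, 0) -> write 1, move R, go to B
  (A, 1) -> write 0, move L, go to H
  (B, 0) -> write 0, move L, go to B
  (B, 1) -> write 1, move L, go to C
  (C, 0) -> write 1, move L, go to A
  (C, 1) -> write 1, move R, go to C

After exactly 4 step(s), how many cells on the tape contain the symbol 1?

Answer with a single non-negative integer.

Answer: 2

Derivation:
Step 1: in state A at pos 0, read 0 -> (A,0)->write 1,move R,goto B. Now: state=B, head=1, tape[-1..2]=0100 (head:   ^)
Step 2: in state B at pos 1, read 0 -> (B,0)->write 0,move L,goto B. Now: state=B, head=0, tape[-1..2]=0100 (head:  ^)
Step 3: in state B at pos 0, read 1 -> (B,1)->write 1,move L,goto C. Now: state=C, head=-1, tape[-2..2]=00100 (head:  ^)
Step 4: in state C at pos -1, read 0 -> (C,0)->write 1,move L,goto A. Now: state=A, head=-2, tape[-3..2]=001100 (head:  ^)
Cells containing 1 after step 4: {-1, 0} -> 2 cell(s)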